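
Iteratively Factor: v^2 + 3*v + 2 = (v + 2)*(v + 1)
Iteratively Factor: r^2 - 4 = (r + 2)*(r - 2)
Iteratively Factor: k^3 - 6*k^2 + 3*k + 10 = (k - 5)*(k^2 - k - 2) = (k - 5)*(k + 1)*(k - 2)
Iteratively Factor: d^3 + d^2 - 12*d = (d - 3)*(d^2 + 4*d) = d*(d - 3)*(d + 4)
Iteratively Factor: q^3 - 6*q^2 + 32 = (q + 2)*(q^2 - 8*q + 16) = (q - 4)*(q + 2)*(q - 4)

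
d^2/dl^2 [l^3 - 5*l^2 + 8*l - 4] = 6*l - 10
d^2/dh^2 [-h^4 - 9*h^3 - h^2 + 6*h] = -12*h^2 - 54*h - 2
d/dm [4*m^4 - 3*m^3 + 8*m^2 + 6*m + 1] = 16*m^3 - 9*m^2 + 16*m + 6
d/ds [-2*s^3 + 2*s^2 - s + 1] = -6*s^2 + 4*s - 1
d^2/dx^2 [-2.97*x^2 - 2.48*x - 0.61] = -5.94000000000000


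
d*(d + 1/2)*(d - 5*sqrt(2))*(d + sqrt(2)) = d^4 - 4*sqrt(2)*d^3 + d^3/2 - 10*d^2 - 2*sqrt(2)*d^2 - 5*d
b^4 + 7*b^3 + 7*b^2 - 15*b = b*(b - 1)*(b + 3)*(b + 5)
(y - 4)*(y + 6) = y^2 + 2*y - 24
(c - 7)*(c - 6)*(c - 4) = c^3 - 17*c^2 + 94*c - 168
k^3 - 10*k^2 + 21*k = k*(k - 7)*(k - 3)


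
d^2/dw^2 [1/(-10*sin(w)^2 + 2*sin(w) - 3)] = 2*(200*sin(w)^4 - 30*sin(w)^3 - 358*sin(w)^2 + 63*sin(w) + 26)/(10*sin(w)^2 - 2*sin(w) + 3)^3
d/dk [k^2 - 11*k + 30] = 2*k - 11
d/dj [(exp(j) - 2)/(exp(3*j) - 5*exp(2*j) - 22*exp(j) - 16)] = ((exp(j) - 2)*(-3*exp(2*j) + 10*exp(j) + 22) + exp(3*j) - 5*exp(2*j) - 22*exp(j) - 16)*exp(j)/(-exp(3*j) + 5*exp(2*j) + 22*exp(j) + 16)^2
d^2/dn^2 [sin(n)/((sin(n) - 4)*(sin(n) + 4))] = -(sin(n)^4 + 94*sin(n)^2 + 160)*sin(n)/((sin(n) - 4)^3*(sin(n) + 4)^3)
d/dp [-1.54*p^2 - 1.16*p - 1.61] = -3.08*p - 1.16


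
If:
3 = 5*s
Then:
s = 3/5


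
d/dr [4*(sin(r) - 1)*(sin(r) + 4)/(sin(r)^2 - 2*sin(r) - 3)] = 4*(-5*sin(r)^2 + 2*sin(r) - 17)*cos(r)/((sin(r) - 3)^2*(sin(r) + 1)^2)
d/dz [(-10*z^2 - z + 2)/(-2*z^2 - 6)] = (-z^2 + 64*z + 3)/(2*(z^4 + 6*z^2 + 9))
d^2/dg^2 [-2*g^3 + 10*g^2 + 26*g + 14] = 20 - 12*g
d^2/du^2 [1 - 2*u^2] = -4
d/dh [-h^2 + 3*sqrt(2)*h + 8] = -2*h + 3*sqrt(2)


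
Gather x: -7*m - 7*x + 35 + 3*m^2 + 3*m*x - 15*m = 3*m^2 - 22*m + x*(3*m - 7) + 35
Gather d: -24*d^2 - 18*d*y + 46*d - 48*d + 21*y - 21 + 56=-24*d^2 + d*(-18*y - 2) + 21*y + 35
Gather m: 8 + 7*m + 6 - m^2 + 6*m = -m^2 + 13*m + 14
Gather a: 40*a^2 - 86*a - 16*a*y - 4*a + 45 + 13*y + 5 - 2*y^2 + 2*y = 40*a^2 + a*(-16*y - 90) - 2*y^2 + 15*y + 50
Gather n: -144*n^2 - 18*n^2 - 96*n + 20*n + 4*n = -162*n^2 - 72*n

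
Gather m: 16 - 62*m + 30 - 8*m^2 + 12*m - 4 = -8*m^2 - 50*m + 42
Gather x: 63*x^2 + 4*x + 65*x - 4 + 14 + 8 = 63*x^2 + 69*x + 18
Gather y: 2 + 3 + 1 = 6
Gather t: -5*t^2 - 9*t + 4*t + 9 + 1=-5*t^2 - 5*t + 10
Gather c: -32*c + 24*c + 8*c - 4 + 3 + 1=0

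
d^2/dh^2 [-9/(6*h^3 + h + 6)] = 18*(18*h*(6*h^3 + h + 6) - (18*h^2 + 1)^2)/(6*h^3 + h + 6)^3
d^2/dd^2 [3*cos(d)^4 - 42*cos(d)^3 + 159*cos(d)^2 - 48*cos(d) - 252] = -48*sin(d)^4 + 696*sin(d)^2 + 159*cos(d)/2 + 189*cos(3*d)/2 - 330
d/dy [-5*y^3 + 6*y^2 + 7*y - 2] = -15*y^2 + 12*y + 7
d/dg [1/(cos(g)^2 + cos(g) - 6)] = (2*cos(g) + 1)*sin(g)/(cos(g)^2 + cos(g) - 6)^2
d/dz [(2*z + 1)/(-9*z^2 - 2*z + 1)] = 2*(9*z^2 + 9*z + 2)/(81*z^4 + 36*z^3 - 14*z^2 - 4*z + 1)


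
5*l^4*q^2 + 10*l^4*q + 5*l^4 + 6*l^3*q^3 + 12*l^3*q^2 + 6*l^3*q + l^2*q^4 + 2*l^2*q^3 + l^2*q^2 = (l + q)*(5*l + q)*(l*q + l)^2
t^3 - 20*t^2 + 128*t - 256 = (t - 8)^2*(t - 4)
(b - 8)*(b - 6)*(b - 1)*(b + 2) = b^4 - 13*b^3 + 32*b^2 + 76*b - 96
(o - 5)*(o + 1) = o^2 - 4*o - 5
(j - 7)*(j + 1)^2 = j^3 - 5*j^2 - 13*j - 7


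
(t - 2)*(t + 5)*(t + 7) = t^3 + 10*t^2 + 11*t - 70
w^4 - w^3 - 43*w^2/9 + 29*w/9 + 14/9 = (w - 7/3)*(w - 1)*(w + 1/3)*(w + 2)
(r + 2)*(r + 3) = r^2 + 5*r + 6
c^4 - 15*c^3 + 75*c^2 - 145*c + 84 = (c - 7)*(c - 4)*(c - 3)*(c - 1)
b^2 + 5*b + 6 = (b + 2)*(b + 3)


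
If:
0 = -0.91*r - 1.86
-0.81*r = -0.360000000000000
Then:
No Solution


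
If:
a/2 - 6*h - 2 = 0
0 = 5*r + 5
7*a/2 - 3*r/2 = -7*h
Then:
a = 10/49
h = -31/98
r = -1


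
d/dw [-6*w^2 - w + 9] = -12*w - 1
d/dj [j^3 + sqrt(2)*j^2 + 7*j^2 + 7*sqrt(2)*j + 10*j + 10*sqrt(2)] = 3*j^2 + 2*sqrt(2)*j + 14*j + 7*sqrt(2) + 10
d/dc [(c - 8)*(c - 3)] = 2*c - 11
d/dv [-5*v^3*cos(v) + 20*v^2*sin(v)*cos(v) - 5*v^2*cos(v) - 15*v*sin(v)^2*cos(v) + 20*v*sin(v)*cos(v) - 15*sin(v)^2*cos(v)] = 5*v^3*sin(v) + 5*v^2*sin(v) - 15*v^2*cos(v) + 20*v^2*cos(2*v) + 15*v*sin(v)/4 - 45*v*sin(3*v)/4 + 20*sqrt(2)*v*sin(2*v + pi/4) - 10*v*cos(v) + 10*sin(2*v) - 45*sin(3*v)/4 + 15*cos(3*v)/4 - 15*sqrt(2)*cos(v + pi/4)/4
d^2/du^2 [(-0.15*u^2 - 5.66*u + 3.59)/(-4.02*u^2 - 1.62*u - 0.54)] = (3.5527136788005e-15*u^4 + 180.982008*u^3 - 350.048736*u^2 - 213.997464*u - 13.072104)/(64.964808*u^6 + 78.539544*u^5 + 57.830112*u^4 + 25.351704*u^3 + 7.768224*u^2 + 1.417176*u + 0.157464)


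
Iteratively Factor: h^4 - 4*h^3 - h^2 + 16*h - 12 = (h - 1)*(h^3 - 3*h^2 - 4*h + 12) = (h - 2)*(h - 1)*(h^2 - h - 6) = (h - 3)*(h - 2)*(h - 1)*(h + 2)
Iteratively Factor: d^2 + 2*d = (d + 2)*(d)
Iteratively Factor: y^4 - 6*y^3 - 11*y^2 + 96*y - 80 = (y - 1)*(y^3 - 5*y^2 - 16*y + 80) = (y - 1)*(y + 4)*(y^2 - 9*y + 20) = (y - 5)*(y - 1)*(y + 4)*(y - 4)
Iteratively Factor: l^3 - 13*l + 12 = (l - 3)*(l^2 + 3*l - 4) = (l - 3)*(l + 4)*(l - 1)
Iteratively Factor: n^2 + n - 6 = (n + 3)*(n - 2)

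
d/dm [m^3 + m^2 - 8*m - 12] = 3*m^2 + 2*m - 8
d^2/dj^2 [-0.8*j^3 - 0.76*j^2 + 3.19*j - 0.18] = -4.8*j - 1.52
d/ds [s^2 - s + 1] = 2*s - 1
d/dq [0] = 0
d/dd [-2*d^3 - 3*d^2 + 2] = 6*d*(-d - 1)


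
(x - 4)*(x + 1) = x^2 - 3*x - 4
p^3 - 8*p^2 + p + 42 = (p - 7)*(p - 3)*(p + 2)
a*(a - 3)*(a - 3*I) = a^3 - 3*a^2 - 3*I*a^2 + 9*I*a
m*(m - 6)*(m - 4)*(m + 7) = m^4 - 3*m^3 - 46*m^2 + 168*m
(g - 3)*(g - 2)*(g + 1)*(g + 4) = g^4 - 15*g^2 + 10*g + 24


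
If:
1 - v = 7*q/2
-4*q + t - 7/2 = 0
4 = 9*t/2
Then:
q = -47/72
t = 8/9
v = 473/144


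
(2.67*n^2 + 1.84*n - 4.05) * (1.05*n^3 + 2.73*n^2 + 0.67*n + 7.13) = 2.8035*n^5 + 9.2211*n^4 + 2.5596*n^3 + 9.2134*n^2 + 10.4057*n - 28.8765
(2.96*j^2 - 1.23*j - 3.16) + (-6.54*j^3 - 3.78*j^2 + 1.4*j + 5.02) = -6.54*j^3 - 0.82*j^2 + 0.17*j + 1.86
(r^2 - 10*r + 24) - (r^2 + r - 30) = 54 - 11*r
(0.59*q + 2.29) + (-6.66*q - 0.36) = 1.93 - 6.07*q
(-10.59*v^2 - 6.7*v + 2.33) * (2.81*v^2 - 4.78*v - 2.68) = -29.7579*v^4 + 31.7932*v^3 + 66.9545*v^2 + 6.8186*v - 6.2444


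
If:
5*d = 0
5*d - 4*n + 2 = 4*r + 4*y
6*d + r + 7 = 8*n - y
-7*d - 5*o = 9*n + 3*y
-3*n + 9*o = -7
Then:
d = 0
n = 5/6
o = -1/2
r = 4/3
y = -5/3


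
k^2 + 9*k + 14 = (k + 2)*(k + 7)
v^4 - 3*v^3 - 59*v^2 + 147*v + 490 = (v - 7)*(v - 5)*(v + 2)*(v + 7)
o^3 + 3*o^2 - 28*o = o*(o - 4)*(o + 7)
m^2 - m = m*(m - 1)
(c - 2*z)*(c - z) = c^2 - 3*c*z + 2*z^2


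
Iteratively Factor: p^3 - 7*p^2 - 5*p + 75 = (p - 5)*(p^2 - 2*p - 15) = (p - 5)^2*(p + 3)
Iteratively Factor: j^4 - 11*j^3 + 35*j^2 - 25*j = (j - 5)*(j^3 - 6*j^2 + 5*j) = (j - 5)^2*(j^2 - j) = j*(j - 5)^2*(j - 1)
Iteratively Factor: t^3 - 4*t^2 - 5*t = (t)*(t^2 - 4*t - 5) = t*(t + 1)*(t - 5)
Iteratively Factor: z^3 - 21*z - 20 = (z + 4)*(z^2 - 4*z - 5) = (z + 1)*(z + 4)*(z - 5)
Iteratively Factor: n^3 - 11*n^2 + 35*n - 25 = (n - 1)*(n^2 - 10*n + 25) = (n - 5)*(n - 1)*(n - 5)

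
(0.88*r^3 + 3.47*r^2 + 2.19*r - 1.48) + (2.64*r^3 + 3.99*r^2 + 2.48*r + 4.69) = 3.52*r^3 + 7.46*r^2 + 4.67*r + 3.21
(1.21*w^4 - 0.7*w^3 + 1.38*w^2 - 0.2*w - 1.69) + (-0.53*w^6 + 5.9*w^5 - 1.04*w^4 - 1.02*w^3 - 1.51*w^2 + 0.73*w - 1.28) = -0.53*w^6 + 5.9*w^5 + 0.17*w^4 - 1.72*w^3 - 0.13*w^2 + 0.53*w - 2.97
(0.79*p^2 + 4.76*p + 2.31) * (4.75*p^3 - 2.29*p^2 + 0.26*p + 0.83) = 3.7525*p^5 + 20.8009*p^4 + 0.277500000000002*p^3 - 3.3966*p^2 + 4.5514*p + 1.9173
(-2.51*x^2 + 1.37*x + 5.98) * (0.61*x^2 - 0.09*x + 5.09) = -1.5311*x^4 + 1.0616*x^3 - 9.2514*x^2 + 6.4351*x + 30.4382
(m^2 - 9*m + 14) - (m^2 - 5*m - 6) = 20 - 4*m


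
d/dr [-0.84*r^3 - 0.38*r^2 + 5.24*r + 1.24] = -2.52*r^2 - 0.76*r + 5.24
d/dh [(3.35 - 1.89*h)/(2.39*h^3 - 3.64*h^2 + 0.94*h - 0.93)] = (9.0342*h^3 - 30.8991*h^2 + 24.388*h - 1.3913)/(5.7121*h^6 - 17.3992*h^5 + 17.7428*h^4 - 11.2886*h^3 + 7.654*h^2 - 1.7484*h + 0.8649)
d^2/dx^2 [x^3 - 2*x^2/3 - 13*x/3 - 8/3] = 6*x - 4/3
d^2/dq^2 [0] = 0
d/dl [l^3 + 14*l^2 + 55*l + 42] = 3*l^2 + 28*l + 55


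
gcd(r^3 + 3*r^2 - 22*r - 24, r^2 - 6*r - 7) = r + 1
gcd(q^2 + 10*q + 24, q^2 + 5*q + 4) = q + 4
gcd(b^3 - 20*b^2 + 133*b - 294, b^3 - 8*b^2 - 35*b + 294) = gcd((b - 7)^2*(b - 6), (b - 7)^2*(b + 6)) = b^2 - 14*b + 49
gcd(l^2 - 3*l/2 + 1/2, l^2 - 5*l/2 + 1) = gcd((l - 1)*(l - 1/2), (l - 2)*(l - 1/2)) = l - 1/2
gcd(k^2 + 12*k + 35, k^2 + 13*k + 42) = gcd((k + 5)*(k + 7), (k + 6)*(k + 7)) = k + 7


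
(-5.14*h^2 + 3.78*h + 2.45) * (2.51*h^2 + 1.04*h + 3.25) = -12.9014*h^4 + 4.1422*h^3 - 6.6243*h^2 + 14.833*h + 7.9625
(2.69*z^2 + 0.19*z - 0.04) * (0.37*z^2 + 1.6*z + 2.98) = 0.9953*z^4 + 4.3743*z^3 + 8.3054*z^2 + 0.5022*z - 0.1192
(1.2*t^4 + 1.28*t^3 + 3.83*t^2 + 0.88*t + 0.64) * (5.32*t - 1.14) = 6.384*t^5 + 5.4416*t^4 + 18.9164*t^3 + 0.3154*t^2 + 2.4016*t - 0.7296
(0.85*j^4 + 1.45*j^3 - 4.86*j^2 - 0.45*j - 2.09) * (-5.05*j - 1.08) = -4.2925*j^5 - 8.2405*j^4 + 22.977*j^3 + 7.5213*j^2 + 11.0405*j + 2.2572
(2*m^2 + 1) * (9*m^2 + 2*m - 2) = 18*m^4 + 4*m^3 + 5*m^2 + 2*m - 2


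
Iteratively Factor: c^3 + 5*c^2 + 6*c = (c + 2)*(c^2 + 3*c) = c*(c + 2)*(c + 3)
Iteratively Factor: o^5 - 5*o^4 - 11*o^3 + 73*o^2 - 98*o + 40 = (o - 5)*(o^4 - 11*o^2 + 18*o - 8) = (o - 5)*(o - 1)*(o^3 + o^2 - 10*o + 8) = (o - 5)*(o - 1)*(o + 4)*(o^2 - 3*o + 2) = (o - 5)*(o - 2)*(o - 1)*(o + 4)*(o - 1)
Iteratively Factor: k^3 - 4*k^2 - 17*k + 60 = (k + 4)*(k^2 - 8*k + 15) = (k - 5)*(k + 4)*(k - 3)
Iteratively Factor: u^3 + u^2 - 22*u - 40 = (u + 4)*(u^2 - 3*u - 10) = (u - 5)*(u + 4)*(u + 2)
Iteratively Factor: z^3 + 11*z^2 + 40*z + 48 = (z + 4)*(z^2 + 7*z + 12) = (z + 3)*(z + 4)*(z + 4)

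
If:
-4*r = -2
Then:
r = 1/2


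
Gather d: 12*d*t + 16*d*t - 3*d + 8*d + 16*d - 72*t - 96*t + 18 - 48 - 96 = d*(28*t + 21) - 168*t - 126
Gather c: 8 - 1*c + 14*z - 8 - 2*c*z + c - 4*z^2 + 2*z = -2*c*z - 4*z^2 + 16*z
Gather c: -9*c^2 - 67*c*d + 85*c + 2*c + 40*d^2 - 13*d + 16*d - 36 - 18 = -9*c^2 + c*(87 - 67*d) + 40*d^2 + 3*d - 54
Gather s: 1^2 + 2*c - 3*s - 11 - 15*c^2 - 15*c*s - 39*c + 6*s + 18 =-15*c^2 - 37*c + s*(3 - 15*c) + 8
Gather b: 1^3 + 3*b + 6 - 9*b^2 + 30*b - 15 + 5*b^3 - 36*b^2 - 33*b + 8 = 5*b^3 - 45*b^2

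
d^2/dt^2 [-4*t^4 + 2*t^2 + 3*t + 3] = 4 - 48*t^2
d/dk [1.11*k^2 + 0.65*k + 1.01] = 2.22*k + 0.65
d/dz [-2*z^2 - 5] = -4*z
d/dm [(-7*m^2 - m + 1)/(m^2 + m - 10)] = 3*(-2*m^2 + 46*m + 3)/(m^4 + 2*m^3 - 19*m^2 - 20*m + 100)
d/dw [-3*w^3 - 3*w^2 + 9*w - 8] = -9*w^2 - 6*w + 9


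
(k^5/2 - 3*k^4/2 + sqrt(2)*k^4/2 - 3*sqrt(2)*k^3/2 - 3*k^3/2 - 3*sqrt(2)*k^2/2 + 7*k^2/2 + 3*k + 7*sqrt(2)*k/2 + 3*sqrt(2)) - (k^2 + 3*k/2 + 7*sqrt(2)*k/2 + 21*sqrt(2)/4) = k^5/2 - 3*k^4/2 + sqrt(2)*k^4/2 - 3*sqrt(2)*k^3/2 - 3*k^3/2 - 3*sqrt(2)*k^2/2 + 5*k^2/2 + 3*k/2 - 9*sqrt(2)/4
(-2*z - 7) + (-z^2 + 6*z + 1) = -z^2 + 4*z - 6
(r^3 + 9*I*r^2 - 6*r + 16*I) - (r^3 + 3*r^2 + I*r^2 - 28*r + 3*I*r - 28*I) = -3*r^2 + 8*I*r^2 + 22*r - 3*I*r + 44*I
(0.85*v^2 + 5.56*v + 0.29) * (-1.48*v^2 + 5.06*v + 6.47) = -1.258*v^4 - 3.9278*v^3 + 33.2039*v^2 + 37.4406*v + 1.8763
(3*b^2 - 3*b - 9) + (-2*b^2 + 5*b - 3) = b^2 + 2*b - 12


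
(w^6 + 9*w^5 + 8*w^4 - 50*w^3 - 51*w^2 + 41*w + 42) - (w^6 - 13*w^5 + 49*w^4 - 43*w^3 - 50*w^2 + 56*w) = 22*w^5 - 41*w^4 - 7*w^3 - w^2 - 15*w + 42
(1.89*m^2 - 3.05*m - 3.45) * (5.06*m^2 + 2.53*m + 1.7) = 9.5634*m^4 - 10.6513*m^3 - 21.9605*m^2 - 13.9135*m - 5.865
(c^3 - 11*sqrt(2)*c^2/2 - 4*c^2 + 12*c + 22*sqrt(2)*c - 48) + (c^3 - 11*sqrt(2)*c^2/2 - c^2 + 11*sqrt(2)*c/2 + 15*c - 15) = 2*c^3 - 11*sqrt(2)*c^2 - 5*c^2 + 27*c + 55*sqrt(2)*c/2 - 63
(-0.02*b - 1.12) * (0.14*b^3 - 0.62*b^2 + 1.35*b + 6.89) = -0.0028*b^4 - 0.1444*b^3 + 0.6674*b^2 - 1.6498*b - 7.7168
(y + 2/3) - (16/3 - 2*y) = 3*y - 14/3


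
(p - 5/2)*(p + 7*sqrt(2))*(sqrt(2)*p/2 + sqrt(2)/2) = sqrt(2)*p^3/2 - 3*sqrt(2)*p^2/4 + 7*p^2 - 21*p/2 - 5*sqrt(2)*p/4 - 35/2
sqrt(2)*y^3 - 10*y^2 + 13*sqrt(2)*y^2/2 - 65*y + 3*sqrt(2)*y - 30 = (y + 6)*(y - 5*sqrt(2))*(sqrt(2)*y + sqrt(2)/2)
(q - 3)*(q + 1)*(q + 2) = q^3 - 7*q - 6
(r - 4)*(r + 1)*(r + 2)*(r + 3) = r^4 + 2*r^3 - 13*r^2 - 38*r - 24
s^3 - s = s*(s - 1)*(s + 1)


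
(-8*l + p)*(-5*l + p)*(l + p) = 40*l^3 + 27*l^2*p - 12*l*p^2 + p^3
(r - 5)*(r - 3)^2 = r^3 - 11*r^2 + 39*r - 45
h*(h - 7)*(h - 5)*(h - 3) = h^4 - 15*h^3 + 71*h^2 - 105*h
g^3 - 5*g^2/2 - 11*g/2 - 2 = (g - 4)*(g + 1/2)*(g + 1)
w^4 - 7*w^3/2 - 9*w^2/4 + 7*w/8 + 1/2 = (w - 4)*(w - 1/2)*(w + 1/2)^2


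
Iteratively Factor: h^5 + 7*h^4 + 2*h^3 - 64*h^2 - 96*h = (h + 4)*(h^4 + 3*h^3 - 10*h^2 - 24*h) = h*(h + 4)*(h^3 + 3*h^2 - 10*h - 24) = h*(h + 2)*(h + 4)*(h^2 + h - 12) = h*(h - 3)*(h + 2)*(h + 4)*(h + 4)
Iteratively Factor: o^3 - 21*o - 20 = (o + 1)*(o^2 - o - 20) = (o - 5)*(o + 1)*(o + 4)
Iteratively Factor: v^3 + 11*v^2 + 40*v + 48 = (v + 4)*(v^2 + 7*v + 12) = (v + 4)^2*(v + 3)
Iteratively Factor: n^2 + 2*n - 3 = (n + 3)*(n - 1)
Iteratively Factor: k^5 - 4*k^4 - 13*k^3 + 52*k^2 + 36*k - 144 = (k + 2)*(k^4 - 6*k^3 - k^2 + 54*k - 72) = (k + 2)*(k + 3)*(k^3 - 9*k^2 + 26*k - 24) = (k - 4)*(k + 2)*(k + 3)*(k^2 - 5*k + 6) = (k - 4)*(k - 3)*(k + 2)*(k + 3)*(k - 2)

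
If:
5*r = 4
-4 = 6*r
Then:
No Solution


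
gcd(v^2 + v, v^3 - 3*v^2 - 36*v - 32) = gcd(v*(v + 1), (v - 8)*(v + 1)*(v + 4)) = v + 1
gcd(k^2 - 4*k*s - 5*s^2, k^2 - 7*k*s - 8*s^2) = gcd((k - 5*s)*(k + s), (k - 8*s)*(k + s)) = k + s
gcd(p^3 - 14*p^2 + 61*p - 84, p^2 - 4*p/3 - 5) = p - 3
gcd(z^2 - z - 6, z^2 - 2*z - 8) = z + 2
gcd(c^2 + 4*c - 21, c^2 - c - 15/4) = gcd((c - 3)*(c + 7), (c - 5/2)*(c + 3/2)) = 1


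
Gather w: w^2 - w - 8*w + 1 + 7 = w^2 - 9*w + 8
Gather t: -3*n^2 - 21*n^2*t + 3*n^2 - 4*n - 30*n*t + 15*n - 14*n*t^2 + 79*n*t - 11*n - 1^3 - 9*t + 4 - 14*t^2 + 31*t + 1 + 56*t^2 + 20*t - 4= t^2*(42 - 14*n) + t*(-21*n^2 + 49*n + 42)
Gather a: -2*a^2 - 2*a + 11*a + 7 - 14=-2*a^2 + 9*a - 7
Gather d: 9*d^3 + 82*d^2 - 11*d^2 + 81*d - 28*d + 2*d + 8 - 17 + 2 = 9*d^3 + 71*d^2 + 55*d - 7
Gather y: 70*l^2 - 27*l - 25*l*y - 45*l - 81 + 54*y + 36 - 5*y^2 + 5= 70*l^2 - 72*l - 5*y^2 + y*(54 - 25*l) - 40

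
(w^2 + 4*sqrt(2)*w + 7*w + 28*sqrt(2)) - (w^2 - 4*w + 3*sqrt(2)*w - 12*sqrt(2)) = sqrt(2)*w + 11*w + 40*sqrt(2)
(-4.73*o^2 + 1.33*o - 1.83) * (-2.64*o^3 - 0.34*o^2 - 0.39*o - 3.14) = 12.4872*o^5 - 1.903*o^4 + 6.2237*o^3 + 14.9557*o^2 - 3.4625*o + 5.7462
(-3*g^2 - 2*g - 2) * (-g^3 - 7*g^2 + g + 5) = 3*g^5 + 23*g^4 + 13*g^3 - 3*g^2 - 12*g - 10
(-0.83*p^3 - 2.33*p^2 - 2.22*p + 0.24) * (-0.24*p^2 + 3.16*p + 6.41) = 0.1992*p^5 - 2.0636*p^4 - 12.1503*p^3 - 22.0081*p^2 - 13.4718*p + 1.5384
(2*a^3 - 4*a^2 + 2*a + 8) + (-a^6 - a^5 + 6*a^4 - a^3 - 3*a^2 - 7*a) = -a^6 - a^5 + 6*a^4 + a^3 - 7*a^2 - 5*a + 8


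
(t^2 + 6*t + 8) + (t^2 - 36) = 2*t^2 + 6*t - 28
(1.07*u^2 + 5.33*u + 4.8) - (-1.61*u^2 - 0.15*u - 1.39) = 2.68*u^2 + 5.48*u + 6.19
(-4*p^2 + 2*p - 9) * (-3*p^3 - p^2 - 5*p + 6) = 12*p^5 - 2*p^4 + 45*p^3 - 25*p^2 + 57*p - 54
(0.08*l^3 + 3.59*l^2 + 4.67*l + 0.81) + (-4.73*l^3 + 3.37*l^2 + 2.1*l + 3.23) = -4.65*l^3 + 6.96*l^2 + 6.77*l + 4.04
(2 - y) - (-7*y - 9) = 6*y + 11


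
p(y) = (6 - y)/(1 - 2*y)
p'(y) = -1/(1 - 2*y) + 2*(6 - y)/(1 - 2*y)^2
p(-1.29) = 2.04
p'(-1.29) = 0.86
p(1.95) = -1.40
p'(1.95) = 1.31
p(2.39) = -0.96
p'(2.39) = 0.77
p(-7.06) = 0.86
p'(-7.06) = 0.05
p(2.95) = -0.62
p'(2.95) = 0.46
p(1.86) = -1.52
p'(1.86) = 1.49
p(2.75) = -0.72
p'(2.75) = 0.54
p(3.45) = -0.43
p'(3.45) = 0.32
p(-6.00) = 0.92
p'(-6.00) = 0.07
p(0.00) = 6.00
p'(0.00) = 11.00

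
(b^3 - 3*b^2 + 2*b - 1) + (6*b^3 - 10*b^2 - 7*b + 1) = 7*b^3 - 13*b^2 - 5*b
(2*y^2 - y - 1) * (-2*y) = -4*y^3 + 2*y^2 + 2*y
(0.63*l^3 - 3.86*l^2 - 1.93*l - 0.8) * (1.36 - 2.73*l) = -1.7199*l^4 + 11.3946*l^3 + 0.0192999999999994*l^2 - 0.4408*l - 1.088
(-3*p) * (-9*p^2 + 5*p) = 27*p^3 - 15*p^2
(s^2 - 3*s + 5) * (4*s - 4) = 4*s^3 - 16*s^2 + 32*s - 20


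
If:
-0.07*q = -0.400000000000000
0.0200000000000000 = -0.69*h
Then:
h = -0.03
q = 5.71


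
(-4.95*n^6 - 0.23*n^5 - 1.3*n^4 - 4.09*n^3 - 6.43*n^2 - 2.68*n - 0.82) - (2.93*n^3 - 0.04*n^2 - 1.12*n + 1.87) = -4.95*n^6 - 0.23*n^5 - 1.3*n^4 - 7.02*n^3 - 6.39*n^2 - 1.56*n - 2.69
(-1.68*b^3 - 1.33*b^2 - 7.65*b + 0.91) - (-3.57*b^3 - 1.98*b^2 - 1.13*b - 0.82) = 1.89*b^3 + 0.65*b^2 - 6.52*b + 1.73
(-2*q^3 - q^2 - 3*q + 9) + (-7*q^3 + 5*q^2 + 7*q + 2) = -9*q^3 + 4*q^2 + 4*q + 11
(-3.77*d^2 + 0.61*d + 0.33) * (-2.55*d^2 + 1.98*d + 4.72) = 9.6135*d^4 - 9.0201*d^3 - 17.4281*d^2 + 3.5326*d + 1.5576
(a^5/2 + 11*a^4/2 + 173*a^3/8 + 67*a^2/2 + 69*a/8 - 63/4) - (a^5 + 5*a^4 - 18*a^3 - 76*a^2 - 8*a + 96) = -a^5/2 + a^4/2 + 317*a^3/8 + 219*a^2/2 + 133*a/8 - 447/4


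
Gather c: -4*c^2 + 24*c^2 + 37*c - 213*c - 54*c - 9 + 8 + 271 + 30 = 20*c^2 - 230*c + 300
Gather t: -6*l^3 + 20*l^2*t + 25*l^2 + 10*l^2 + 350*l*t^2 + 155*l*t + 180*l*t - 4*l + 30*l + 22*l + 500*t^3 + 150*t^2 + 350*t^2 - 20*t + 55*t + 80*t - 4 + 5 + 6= -6*l^3 + 35*l^2 + 48*l + 500*t^3 + t^2*(350*l + 500) + t*(20*l^2 + 335*l + 115) + 7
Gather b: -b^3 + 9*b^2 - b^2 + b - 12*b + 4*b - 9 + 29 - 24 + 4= -b^3 + 8*b^2 - 7*b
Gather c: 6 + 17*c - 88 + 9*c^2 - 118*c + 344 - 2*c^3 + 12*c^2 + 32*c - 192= -2*c^3 + 21*c^2 - 69*c + 70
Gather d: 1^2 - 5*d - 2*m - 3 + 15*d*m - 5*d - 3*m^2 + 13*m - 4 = d*(15*m - 10) - 3*m^2 + 11*m - 6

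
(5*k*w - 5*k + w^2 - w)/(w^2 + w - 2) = (5*k + w)/(w + 2)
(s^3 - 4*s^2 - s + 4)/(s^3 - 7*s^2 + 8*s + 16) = (s - 1)/(s - 4)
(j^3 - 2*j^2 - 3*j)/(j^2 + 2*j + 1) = j*(j - 3)/(j + 1)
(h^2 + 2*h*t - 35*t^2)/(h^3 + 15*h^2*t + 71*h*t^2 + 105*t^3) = (h - 5*t)/(h^2 + 8*h*t + 15*t^2)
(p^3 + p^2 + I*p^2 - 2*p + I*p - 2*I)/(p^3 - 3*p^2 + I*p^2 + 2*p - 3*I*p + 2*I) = (p + 2)/(p - 2)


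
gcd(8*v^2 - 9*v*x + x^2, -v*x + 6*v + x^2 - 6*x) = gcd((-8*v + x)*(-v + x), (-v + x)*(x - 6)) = -v + x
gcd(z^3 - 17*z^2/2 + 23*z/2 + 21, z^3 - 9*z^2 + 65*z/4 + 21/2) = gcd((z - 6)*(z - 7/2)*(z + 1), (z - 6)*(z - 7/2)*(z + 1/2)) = z^2 - 19*z/2 + 21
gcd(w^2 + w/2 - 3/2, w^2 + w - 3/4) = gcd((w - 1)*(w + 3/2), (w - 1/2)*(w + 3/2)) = w + 3/2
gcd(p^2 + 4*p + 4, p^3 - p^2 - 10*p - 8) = p + 2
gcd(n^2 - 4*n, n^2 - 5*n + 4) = n - 4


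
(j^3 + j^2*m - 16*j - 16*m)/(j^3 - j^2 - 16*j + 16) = (j + m)/(j - 1)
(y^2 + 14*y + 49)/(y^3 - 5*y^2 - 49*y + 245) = (y + 7)/(y^2 - 12*y + 35)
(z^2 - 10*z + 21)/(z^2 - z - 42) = (z - 3)/(z + 6)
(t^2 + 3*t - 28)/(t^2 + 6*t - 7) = (t - 4)/(t - 1)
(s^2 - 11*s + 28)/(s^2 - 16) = (s - 7)/(s + 4)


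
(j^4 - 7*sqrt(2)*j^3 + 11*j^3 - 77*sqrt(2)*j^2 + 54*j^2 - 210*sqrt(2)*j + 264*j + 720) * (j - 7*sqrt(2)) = j^5 - 14*sqrt(2)*j^4 + 11*j^4 - 154*sqrt(2)*j^3 + 152*j^3 - 588*sqrt(2)*j^2 + 1342*j^2 - 1848*sqrt(2)*j + 3660*j - 5040*sqrt(2)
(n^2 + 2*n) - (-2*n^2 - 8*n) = 3*n^2 + 10*n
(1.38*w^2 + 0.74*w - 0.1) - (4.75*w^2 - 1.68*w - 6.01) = -3.37*w^2 + 2.42*w + 5.91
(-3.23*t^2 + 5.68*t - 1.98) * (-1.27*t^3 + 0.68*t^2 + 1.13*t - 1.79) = 4.1021*t^5 - 9.41*t^4 + 2.7271*t^3 + 10.8537*t^2 - 12.4046*t + 3.5442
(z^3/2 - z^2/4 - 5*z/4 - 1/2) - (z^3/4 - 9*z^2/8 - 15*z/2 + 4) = z^3/4 + 7*z^2/8 + 25*z/4 - 9/2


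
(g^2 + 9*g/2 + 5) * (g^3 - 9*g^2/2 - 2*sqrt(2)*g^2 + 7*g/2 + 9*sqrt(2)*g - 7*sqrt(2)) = g^5 - 2*sqrt(2)*g^4 - 47*g^3/4 - 27*g^2/4 + 47*sqrt(2)*g^2/2 + 35*g/2 + 27*sqrt(2)*g/2 - 35*sqrt(2)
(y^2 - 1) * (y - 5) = y^3 - 5*y^2 - y + 5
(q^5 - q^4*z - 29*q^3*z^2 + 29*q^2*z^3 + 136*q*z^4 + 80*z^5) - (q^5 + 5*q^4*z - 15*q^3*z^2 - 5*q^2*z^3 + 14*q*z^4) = -6*q^4*z - 14*q^3*z^2 + 34*q^2*z^3 + 122*q*z^4 + 80*z^5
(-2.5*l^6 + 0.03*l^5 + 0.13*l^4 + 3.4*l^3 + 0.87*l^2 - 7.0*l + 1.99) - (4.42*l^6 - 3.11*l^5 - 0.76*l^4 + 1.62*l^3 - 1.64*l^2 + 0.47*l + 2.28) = -6.92*l^6 + 3.14*l^5 + 0.89*l^4 + 1.78*l^3 + 2.51*l^2 - 7.47*l - 0.29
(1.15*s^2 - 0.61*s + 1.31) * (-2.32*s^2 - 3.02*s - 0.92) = -2.668*s^4 - 2.0578*s^3 - 2.255*s^2 - 3.395*s - 1.2052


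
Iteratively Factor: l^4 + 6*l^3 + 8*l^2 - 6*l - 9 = (l + 3)*(l^3 + 3*l^2 - l - 3) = (l - 1)*(l + 3)*(l^2 + 4*l + 3) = (l - 1)*(l + 3)^2*(l + 1)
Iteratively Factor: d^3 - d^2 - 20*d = (d + 4)*(d^2 - 5*d) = (d - 5)*(d + 4)*(d)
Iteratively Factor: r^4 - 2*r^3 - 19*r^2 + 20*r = (r)*(r^3 - 2*r^2 - 19*r + 20) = r*(r + 4)*(r^2 - 6*r + 5) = r*(r - 1)*(r + 4)*(r - 5)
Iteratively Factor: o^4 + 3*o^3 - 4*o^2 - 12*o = (o - 2)*(o^3 + 5*o^2 + 6*o) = (o - 2)*(o + 2)*(o^2 + 3*o) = o*(o - 2)*(o + 2)*(o + 3)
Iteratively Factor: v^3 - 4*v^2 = (v - 4)*(v^2) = v*(v - 4)*(v)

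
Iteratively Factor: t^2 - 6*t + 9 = (t - 3)*(t - 3)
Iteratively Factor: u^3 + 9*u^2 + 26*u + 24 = (u + 3)*(u^2 + 6*u + 8) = (u + 3)*(u + 4)*(u + 2)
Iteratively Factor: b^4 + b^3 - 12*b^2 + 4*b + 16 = (b - 2)*(b^3 + 3*b^2 - 6*b - 8) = (b - 2)*(b + 1)*(b^2 + 2*b - 8) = (b - 2)^2*(b + 1)*(b + 4)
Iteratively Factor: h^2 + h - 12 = (h + 4)*(h - 3)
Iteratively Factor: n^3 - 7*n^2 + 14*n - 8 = (n - 1)*(n^2 - 6*n + 8) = (n - 2)*(n - 1)*(n - 4)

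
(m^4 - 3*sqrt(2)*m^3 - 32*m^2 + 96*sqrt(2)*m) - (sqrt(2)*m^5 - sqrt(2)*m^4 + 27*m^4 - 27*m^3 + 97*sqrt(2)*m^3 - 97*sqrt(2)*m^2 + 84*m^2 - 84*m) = -sqrt(2)*m^5 - 26*m^4 + sqrt(2)*m^4 - 100*sqrt(2)*m^3 + 27*m^3 - 116*m^2 + 97*sqrt(2)*m^2 + 84*m + 96*sqrt(2)*m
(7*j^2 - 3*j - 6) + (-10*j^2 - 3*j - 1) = -3*j^2 - 6*j - 7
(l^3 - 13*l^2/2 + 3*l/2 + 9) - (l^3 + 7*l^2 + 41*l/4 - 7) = -27*l^2/2 - 35*l/4 + 16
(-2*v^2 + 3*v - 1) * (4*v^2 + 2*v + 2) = -8*v^4 + 8*v^3 - 2*v^2 + 4*v - 2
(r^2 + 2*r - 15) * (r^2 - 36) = r^4 + 2*r^3 - 51*r^2 - 72*r + 540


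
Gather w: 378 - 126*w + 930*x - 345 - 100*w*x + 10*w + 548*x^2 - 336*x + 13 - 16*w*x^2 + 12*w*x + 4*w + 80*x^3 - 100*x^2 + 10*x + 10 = w*(-16*x^2 - 88*x - 112) + 80*x^3 + 448*x^2 + 604*x + 56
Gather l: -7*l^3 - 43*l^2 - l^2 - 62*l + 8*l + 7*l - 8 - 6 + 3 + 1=-7*l^3 - 44*l^2 - 47*l - 10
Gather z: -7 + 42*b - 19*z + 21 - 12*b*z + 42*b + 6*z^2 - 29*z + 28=84*b + 6*z^2 + z*(-12*b - 48) + 42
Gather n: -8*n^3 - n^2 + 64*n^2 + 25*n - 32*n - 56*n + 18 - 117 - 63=-8*n^3 + 63*n^2 - 63*n - 162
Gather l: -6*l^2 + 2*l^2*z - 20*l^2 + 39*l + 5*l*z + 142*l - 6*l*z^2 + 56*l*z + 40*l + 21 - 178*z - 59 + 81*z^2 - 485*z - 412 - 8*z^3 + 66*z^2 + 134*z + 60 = l^2*(2*z - 26) + l*(-6*z^2 + 61*z + 221) - 8*z^3 + 147*z^2 - 529*z - 390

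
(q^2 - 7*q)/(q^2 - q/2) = 2*(q - 7)/(2*q - 1)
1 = 1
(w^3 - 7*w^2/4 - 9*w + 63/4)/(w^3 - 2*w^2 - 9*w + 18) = (w - 7/4)/(w - 2)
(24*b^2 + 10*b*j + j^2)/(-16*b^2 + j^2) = (-6*b - j)/(4*b - j)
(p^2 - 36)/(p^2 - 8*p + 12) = (p + 6)/(p - 2)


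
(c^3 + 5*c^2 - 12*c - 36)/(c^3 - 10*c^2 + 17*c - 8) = (c^3 + 5*c^2 - 12*c - 36)/(c^3 - 10*c^2 + 17*c - 8)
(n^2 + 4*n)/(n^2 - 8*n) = (n + 4)/(n - 8)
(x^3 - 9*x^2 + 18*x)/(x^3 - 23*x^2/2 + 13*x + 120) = 2*x*(x - 3)/(2*x^2 - 11*x - 40)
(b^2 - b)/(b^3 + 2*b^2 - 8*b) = (b - 1)/(b^2 + 2*b - 8)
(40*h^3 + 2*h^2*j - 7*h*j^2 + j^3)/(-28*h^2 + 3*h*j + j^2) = (-10*h^2 - 3*h*j + j^2)/(7*h + j)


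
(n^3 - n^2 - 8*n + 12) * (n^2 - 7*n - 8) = n^5 - 8*n^4 - 9*n^3 + 76*n^2 - 20*n - 96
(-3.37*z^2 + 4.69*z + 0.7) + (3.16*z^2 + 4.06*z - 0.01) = -0.21*z^2 + 8.75*z + 0.69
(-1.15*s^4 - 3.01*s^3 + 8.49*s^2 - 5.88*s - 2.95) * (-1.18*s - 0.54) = 1.357*s^5 + 4.1728*s^4 - 8.3928*s^3 + 2.3538*s^2 + 6.6562*s + 1.593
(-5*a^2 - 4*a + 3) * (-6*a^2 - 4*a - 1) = 30*a^4 + 44*a^3 + 3*a^2 - 8*a - 3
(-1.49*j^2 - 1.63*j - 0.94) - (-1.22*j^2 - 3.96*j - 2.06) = -0.27*j^2 + 2.33*j + 1.12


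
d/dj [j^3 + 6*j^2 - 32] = 3*j*(j + 4)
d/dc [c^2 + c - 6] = 2*c + 1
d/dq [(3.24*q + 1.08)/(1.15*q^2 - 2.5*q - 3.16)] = (3.726*q^2 - 8.1*q - (2.3*q - 2.5)*(3.24*q + 1.08) - 10.2384)/(-1.15*q^2 + 2.5*q + 3.16)^2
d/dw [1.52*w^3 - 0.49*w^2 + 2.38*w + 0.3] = 4.56*w^2 - 0.98*w + 2.38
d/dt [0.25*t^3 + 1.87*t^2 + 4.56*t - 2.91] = 0.75*t^2 + 3.74*t + 4.56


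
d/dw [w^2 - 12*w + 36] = 2*w - 12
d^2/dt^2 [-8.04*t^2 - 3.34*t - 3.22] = -16.0800000000000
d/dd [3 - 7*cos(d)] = 7*sin(d)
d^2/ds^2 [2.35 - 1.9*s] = 0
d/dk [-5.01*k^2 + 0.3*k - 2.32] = 0.3 - 10.02*k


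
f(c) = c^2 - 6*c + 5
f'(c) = 2*c - 6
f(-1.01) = 12.08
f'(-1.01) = -8.02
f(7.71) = 18.18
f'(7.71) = 9.42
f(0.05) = 4.70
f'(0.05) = -5.90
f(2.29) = -3.50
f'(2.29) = -1.42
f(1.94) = -2.88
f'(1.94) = -2.12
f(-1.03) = 12.24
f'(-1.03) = -8.06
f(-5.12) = 61.93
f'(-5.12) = -16.24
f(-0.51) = 8.32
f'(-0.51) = -7.02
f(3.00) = -4.00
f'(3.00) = 0.00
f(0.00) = 5.00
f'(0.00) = -6.00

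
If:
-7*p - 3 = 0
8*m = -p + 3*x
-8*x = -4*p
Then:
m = -3/112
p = -3/7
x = -3/14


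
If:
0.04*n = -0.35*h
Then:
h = -0.114285714285714*n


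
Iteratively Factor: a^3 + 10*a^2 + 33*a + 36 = (a + 3)*(a^2 + 7*a + 12) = (a + 3)^2*(a + 4)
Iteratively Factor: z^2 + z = (z + 1)*(z)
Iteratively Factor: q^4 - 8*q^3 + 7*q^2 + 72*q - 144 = (q - 4)*(q^3 - 4*q^2 - 9*q + 36) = (q - 4)^2*(q^2 - 9) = (q - 4)^2*(q - 3)*(q + 3)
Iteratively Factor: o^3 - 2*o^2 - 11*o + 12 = (o - 4)*(o^2 + 2*o - 3) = (o - 4)*(o + 3)*(o - 1)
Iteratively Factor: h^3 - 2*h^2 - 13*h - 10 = (h + 2)*(h^2 - 4*h - 5) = (h + 1)*(h + 2)*(h - 5)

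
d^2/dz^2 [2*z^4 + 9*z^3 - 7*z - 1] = 6*z*(4*z + 9)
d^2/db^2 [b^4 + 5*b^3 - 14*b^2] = 12*b^2 + 30*b - 28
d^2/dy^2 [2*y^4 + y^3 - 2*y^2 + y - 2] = 24*y^2 + 6*y - 4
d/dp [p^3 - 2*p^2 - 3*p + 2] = 3*p^2 - 4*p - 3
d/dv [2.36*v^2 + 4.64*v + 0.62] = 4.72*v + 4.64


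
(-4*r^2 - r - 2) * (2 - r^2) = 4*r^4 + r^3 - 6*r^2 - 2*r - 4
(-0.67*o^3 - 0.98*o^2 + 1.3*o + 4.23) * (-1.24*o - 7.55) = 0.8308*o^4 + 6.2737*o^3 + 5.787*o^2 - 15.0602*o - 31.9365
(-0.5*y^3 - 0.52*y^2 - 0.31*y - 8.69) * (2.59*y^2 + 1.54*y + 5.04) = -1.295*y^5 - 2.1168*y^4 - 4.1237*y^3 - 25.6053*y^2 - 14.945*y - 43.7976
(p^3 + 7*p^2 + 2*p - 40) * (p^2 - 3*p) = p^5 + 4*p^4 - 19*p^3 - 46*p^2 + 120*p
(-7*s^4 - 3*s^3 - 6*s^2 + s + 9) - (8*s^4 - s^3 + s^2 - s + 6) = -15*s^4 - 2*s^3 - 7*s^2 + 2*s + 3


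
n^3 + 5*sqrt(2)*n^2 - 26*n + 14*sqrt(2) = (n - sqrt(2))^2*(n + 7*sqrt(2))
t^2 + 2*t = t*(t + 2)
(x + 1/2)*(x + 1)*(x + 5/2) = x^3 + 4*x^2 + 17*x/4 + 5/4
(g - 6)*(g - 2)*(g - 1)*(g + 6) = g^4 - 3*g^3 - 34*g^2 + 108*g - 72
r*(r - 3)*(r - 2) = r^3 - 5*r^2 + 6*r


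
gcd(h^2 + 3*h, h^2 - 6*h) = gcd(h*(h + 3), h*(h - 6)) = h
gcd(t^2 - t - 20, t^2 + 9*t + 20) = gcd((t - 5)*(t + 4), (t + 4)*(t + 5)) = t + 4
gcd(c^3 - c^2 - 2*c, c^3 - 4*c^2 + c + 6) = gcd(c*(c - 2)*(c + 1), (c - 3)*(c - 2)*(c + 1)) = c^2 - c - 2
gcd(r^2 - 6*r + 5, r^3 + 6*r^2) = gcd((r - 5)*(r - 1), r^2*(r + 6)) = 1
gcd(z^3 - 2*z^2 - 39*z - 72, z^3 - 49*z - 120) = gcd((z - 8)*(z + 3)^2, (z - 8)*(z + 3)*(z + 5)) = z^2 - 5*z - 24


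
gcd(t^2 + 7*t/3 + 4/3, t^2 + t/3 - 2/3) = t + 1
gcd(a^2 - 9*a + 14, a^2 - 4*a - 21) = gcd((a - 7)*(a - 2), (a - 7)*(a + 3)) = a - 7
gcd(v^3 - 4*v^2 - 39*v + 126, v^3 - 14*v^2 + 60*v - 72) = 1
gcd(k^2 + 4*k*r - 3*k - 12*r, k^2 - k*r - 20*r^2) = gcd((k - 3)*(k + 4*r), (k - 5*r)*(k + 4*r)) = k + 4*r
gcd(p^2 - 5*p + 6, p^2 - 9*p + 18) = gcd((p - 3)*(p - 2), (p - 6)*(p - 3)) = p - 3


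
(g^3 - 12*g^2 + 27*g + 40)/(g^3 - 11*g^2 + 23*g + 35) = (g - 8)/(g - 7)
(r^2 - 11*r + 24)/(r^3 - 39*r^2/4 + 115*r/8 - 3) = 8*(r - 3)/(8*r^2 - 14*r + 3)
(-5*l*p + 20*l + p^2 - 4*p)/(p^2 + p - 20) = (-5*l + p)/(p + 5)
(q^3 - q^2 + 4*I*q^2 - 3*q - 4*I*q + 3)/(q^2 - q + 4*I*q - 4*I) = (q^2 + 4*I*q - 3)/(q + 4*I)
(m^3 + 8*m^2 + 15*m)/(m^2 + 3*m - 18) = m*(m^2 + 8*m + 15)/(m^2 + 3*m - 18)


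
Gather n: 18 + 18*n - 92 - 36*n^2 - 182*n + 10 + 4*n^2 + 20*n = -32*n^2 - 144*n - 64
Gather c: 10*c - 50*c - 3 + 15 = 12 - 40*c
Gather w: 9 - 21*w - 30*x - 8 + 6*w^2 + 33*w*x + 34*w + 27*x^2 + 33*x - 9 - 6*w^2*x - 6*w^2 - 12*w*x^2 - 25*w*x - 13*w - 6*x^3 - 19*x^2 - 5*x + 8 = -6*w^2*x + w*(-12*x^2 + 8*x) - 6*x^3 + 8*x^2 - 2*x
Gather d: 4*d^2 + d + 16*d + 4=4*d^2 + 17*d + 4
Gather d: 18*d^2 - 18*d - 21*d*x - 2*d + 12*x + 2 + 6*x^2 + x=18*d^2 + d*(-21*x - 20) + 6*x^2 + 13*x + 2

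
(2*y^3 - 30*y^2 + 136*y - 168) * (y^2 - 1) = 2*y^5 - 30*y^4 + 134*y^3 - 138*y^2 - 136*y + 168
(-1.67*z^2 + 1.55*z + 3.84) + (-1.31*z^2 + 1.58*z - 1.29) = -2.98*z^2 + 3.13*z + 2.55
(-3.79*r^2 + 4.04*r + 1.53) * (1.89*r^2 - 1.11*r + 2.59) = -7.1631*r^4 + 11.8425*r^3 - 11.4088*r^2 + 8.7653*r + 3.9627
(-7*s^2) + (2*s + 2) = -7*s^2 + 2*s + 2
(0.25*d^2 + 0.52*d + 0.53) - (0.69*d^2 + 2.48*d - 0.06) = -0.44*d^2 - 1.96*d + 0.59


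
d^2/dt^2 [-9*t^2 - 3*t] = -18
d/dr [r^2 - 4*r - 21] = 2*r - 4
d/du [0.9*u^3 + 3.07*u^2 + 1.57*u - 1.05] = 2.7*u^2 + 6.14*u + 1.57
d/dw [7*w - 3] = 7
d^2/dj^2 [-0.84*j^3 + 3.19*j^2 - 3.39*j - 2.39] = 6.38 - 5.04*j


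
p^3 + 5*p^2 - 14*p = p*(p - 2)*(p + 7)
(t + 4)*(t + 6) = t^2 + 10*t + 24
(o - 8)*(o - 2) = o^2 - 10*o + 16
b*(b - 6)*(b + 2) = b^3 - 4*b^2 - 12*b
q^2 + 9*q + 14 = (q + 2)*(q + 7)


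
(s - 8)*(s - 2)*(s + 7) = s^3 - 3*s^2 - 54*s + 112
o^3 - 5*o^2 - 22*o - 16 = (o - 8)*(o + 1)*(o + 2)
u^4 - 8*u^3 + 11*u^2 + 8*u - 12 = (u - 6)*(u - 2)*(u - 1)*(u + 1)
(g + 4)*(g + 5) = g^2 + 9*g + 20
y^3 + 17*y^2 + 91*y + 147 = (y + 3)*(y + 7)^2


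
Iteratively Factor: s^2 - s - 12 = (s - 4)*(s + 3)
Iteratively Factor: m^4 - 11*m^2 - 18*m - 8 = (m + 2)*(m^3 - 2*m^2 - 7*m - 4) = (m - 4)*(m + 2)*(m^2 + 2*m + 1) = (m - 4)*(m + 1)*(m + 2)*(m + 1)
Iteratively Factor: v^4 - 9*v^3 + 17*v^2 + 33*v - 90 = (v - 3)*(v^3 - 6*v^2 - v + 30) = (v - 3)*(v + 2)*(v^2 - 8*v + 15) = (v - 5)*(v - 3)*(v + 2)*(v - 3)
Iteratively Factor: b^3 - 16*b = (b + 4)*(b^2 - 4*b) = (b - 4)*(b + 4)*(b)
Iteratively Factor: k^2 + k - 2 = (k - 1)*(k + 2)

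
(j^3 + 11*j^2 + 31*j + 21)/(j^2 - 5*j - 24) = (j^2 + 8*j + 7)/(j - 8)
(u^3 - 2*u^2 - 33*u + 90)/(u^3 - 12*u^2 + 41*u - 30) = (u^2 + 3*u - 18)/(u^2 - 7*u + 6)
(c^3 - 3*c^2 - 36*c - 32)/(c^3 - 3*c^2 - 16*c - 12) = (c^2 - 4*c - 32)/(c^2 - 4*c - 12)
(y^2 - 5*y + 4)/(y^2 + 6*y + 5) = (y^2 - 5*y + 4)/(y^2 + 6*y + 5)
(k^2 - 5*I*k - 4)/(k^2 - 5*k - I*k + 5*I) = (k - 4*I)/(k - 5)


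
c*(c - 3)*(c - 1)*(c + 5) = c^4 + c^3 - 17*c^2 + 15*c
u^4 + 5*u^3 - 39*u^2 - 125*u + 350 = (u - 5)*(u - 2)*(u + 5)*(u + 7)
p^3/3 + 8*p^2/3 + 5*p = p*(p/3 + 1)*(p + 5)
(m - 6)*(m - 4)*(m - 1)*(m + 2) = m^4 - 9*m^3 + 12*m^2 + 44*m - 48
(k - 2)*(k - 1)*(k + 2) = k^3 - k^2 - 4*k + 4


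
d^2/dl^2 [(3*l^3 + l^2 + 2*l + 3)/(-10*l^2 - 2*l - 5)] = 14*(-6*l^3 - 120*l^2 - 15*l + 19)/(1000*l^6 + 600*l^5 + 1620*l^4 + 608*l^3 + 810*l^2 + 150*l + 125)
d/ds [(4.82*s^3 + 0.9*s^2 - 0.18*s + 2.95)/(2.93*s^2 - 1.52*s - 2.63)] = (14.1226*s^4 - 14.6528*s^3 - 38.8704*s^2 - 22.021*s + 4.9574)/(8.5849*s^4 - 8.9072*s^3 - 13.1014*s^2 + 7.9952*s + 6.9169)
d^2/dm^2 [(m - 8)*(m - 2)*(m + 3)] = 6*m - 14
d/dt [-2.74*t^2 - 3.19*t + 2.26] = -5.48*t - 3.19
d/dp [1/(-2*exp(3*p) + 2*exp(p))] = (3*exp(2*p) - 1)*exp(-p)/(2*(1 - exp(2*p))^2)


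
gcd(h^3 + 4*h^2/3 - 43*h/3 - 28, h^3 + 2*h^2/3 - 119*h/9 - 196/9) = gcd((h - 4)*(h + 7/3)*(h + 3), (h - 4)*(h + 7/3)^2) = h^2 - 5*h/3 - 28/3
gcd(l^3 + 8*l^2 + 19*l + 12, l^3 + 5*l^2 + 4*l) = l^2 + 5*l + 4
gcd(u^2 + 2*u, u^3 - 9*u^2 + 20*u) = u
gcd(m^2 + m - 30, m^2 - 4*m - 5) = m - 5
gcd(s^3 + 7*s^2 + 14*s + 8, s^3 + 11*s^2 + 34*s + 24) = s^2 + 5*s + 4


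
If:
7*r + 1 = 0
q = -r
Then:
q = 1/7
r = -1/7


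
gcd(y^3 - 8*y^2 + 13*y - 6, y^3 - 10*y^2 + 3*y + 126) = y - 6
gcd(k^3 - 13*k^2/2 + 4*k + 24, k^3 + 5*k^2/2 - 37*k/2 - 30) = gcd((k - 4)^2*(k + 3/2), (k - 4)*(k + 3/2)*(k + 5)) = k^2 - 5*k/2 - 6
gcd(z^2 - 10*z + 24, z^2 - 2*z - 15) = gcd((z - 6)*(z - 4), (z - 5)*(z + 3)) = 1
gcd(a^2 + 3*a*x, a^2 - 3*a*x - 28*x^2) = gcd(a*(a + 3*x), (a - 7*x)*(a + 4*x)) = 1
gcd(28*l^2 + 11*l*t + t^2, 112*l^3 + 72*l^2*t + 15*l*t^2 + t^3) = 28*l^2 + 11*l*t + t^2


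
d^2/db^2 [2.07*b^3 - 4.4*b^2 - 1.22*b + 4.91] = 12.42*b - 8.8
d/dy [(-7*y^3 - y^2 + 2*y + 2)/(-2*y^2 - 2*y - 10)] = (7*y^4 + 14*y^3 + 108*y^2 + 14*y - 8)/(2*(y^4 + 2*y^3 + 11*y^2 + 10*y + 25))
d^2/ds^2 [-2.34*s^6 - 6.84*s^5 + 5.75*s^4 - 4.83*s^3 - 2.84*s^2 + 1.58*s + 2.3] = -70.2*s^4 - 136.8*s^3 + 69.0*s^2 - 28.98*s - 5.68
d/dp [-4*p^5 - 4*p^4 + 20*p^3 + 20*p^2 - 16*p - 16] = -20*p^4 - 16*p^3 + 60*p^2 + 40*p - 16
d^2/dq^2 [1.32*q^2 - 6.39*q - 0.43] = 2.64000000000000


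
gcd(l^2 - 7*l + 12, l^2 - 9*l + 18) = l - 3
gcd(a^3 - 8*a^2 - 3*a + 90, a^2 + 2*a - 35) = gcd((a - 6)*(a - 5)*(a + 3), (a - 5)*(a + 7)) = a - 5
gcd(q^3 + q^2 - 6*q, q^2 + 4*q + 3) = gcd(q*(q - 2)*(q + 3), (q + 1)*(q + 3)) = q + 3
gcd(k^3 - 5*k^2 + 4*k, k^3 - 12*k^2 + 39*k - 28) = k^2 - 5*k + 4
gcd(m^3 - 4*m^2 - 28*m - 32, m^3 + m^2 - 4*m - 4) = m + 2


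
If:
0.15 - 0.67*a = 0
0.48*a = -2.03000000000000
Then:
No Solution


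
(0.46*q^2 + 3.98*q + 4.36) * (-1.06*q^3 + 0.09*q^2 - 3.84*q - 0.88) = -0.4876*q^5 - 4.1774*q^4 - 6.0298*q^3 - 15.2956*q^2 - 20.2448*q - 3.8368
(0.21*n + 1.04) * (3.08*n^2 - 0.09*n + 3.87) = 0.6468*n^3 + 3.1843*n^2 + 0.7191*n + 4.0248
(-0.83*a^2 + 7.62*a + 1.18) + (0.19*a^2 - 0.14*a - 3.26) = -0.64*a^2 + 7.48*a - 2.08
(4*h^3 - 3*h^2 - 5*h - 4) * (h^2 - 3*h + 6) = 4*h^5 - 15*h^4 + 28*h^3 - 7*h^2 - 18*h - 24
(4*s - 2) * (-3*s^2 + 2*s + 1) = -12*s^3 + 14*s^2 - 2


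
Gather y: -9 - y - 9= -y - 18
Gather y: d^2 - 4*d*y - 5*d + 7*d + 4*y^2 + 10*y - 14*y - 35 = d^2 + 2*d + 4*y^2 + y*(-4*d - 4) - 35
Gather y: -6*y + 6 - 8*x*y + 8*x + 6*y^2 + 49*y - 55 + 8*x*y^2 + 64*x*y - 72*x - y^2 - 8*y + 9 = -64*x + y^2*(8*x + 5) + y*(56*x + 35) - 40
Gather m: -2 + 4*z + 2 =4*z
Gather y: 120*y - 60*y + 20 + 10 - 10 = 60*y + 20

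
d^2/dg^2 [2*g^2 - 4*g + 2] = 4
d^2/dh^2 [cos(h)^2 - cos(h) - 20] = cos(h) - 2*cos(2*h)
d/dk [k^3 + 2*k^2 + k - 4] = 3*k^2 + 4*k + 1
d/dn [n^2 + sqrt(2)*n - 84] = 2*n + sqrt(2)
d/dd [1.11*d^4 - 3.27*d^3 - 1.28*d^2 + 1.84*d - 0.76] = 4.44*d^3 - 9.81*d^2 - 2.56*d + 1.84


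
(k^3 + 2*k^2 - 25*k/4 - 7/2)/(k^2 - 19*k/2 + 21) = (4*k^3 + 8*k^2 - 25*k - 14)/(2*(2*k^2 - 19*k + 42))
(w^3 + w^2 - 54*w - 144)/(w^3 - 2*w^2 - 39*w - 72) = (w + 6)/(w + 3)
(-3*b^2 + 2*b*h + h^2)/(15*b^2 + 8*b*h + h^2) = (-b + h)/(5*b + h)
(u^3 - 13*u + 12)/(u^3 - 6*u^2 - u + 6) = (u^2 + u - 12)/(u^2 - 5*u - 6)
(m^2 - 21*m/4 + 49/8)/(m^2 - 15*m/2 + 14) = (m - 7/4)/(m - 4)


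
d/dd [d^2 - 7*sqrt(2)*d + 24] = 2*d - 7*sqrt(2)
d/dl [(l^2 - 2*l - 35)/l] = 1 + 35/l^2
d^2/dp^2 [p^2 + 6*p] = 2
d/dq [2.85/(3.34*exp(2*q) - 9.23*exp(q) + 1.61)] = (26.3055 - 19.038*exp(q))*exp(q)/(3.34*exp(2*q) - 9.23*exp(q) + 1.61)^2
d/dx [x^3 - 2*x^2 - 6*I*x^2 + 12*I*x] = 3*x^2 - 4*x - 12*I*x + 12*I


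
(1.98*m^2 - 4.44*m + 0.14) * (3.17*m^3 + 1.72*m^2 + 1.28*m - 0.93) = 6.2766*m^5 - 10.6692*m^4 - 4.6586*m^3 - 7.2838*m^2 + 4.3084*m - 0.1302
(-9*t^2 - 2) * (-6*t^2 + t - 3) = 54*t^4 - 9*t^3 + 39*t^2 - 2*t + 6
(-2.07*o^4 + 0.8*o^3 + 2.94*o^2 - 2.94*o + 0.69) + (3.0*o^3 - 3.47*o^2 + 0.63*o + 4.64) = -2.07*o^4 + 3.8*o^3 - 0.53*o^2 - 2.31*o + 5.33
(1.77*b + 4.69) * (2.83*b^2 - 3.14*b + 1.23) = 5.0091*b^3 + 7.7149*b^2 - 12.5495*b + 5.7687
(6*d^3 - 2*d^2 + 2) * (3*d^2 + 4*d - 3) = 18*d^5 + 18*d^4 - 26*d^3 + 12*d^2 + 8*d - 6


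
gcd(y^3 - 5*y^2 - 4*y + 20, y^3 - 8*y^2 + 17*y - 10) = y^2 - 7*y + 10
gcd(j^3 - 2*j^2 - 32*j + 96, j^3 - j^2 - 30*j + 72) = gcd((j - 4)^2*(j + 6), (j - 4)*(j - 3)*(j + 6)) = j^2 + 2*j - 24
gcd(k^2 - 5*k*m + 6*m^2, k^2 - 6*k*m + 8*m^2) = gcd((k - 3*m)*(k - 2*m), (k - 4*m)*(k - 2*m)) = k - 2*m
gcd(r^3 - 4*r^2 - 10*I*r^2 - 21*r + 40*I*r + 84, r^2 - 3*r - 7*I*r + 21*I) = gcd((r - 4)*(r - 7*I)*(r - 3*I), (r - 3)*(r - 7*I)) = r - 7*I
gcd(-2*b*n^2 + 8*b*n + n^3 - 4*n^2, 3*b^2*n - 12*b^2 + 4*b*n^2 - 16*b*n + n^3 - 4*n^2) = n - 4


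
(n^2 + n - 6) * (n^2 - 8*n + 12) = n^4 - 7*n^3 - 2*n^2 + 60*n - 72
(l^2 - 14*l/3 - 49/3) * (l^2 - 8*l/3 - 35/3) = l^4 - 22*l^3/3 - 140*l^2/9 + 98*l + 1715/9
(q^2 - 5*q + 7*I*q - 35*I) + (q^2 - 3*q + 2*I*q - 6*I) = 2*q^2 - 8*q + 9*I*q - 41*I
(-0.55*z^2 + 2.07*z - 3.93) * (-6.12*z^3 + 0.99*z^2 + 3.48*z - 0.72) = 3.366*z^5 - 13.2129*z^4 + 24.1869*z^3 + 3.7089*z^2 - 15.1668*z + 2.8296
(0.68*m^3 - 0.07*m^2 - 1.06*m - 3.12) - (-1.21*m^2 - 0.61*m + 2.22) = 0.68*m^3 + 1.14*m^2 - 0.45*m - 5.34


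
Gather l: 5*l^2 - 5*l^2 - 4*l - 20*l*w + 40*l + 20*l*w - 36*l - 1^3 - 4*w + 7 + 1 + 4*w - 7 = 0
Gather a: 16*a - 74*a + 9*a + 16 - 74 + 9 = -49*a - 49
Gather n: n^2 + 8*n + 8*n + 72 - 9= n^2 + 16*n + 63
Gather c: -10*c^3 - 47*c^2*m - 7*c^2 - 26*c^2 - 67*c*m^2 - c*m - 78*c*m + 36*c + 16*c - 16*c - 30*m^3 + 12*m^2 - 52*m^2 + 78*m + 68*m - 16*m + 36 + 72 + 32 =-10*c^3 + c^2*(-47*m - 33) + c*(-67*m^2 - 79*m + 36) - 30*m^3 - 40*m^2 + 130*m + 140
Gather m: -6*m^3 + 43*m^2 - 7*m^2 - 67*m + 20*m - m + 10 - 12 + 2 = -6*m^3 + 36*m^2 - 48*m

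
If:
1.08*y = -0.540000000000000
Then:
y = -0.50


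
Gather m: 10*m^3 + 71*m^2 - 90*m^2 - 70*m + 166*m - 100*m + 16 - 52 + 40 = 10*m^3 - 19*m^2 - 4*m + 4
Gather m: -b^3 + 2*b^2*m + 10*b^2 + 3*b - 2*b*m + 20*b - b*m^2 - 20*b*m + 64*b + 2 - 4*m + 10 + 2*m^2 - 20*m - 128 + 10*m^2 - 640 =-b^3 + 10*b^2 + 87*b + m^2*(12 - b) + m*(2*b^2 - 22*b - 24) - 756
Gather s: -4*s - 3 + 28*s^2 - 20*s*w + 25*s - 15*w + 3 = 28*s^2 + s*(21 - 20*w) - 15*w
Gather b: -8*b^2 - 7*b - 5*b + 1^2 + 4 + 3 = -8*b^2 - 12*b + 8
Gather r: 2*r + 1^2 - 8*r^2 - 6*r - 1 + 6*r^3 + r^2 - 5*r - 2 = 6*r^3 - 7*r^2 - 9*r - 2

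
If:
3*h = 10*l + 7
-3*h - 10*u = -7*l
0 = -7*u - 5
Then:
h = 157/63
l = 1/21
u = -5/7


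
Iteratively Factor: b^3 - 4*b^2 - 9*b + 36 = (b - 3)*(b^2 - b - 12) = (b - 4)*(b - 3)*(b + 3)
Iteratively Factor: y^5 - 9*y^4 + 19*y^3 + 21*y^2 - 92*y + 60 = (y - 1)*(y^4 - 8*y^3 + 11*y^2 + 32*y - 60) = (y - 3)*(y - 1)*(y^3 - 5*y^2 - 4*y + 20) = (y - 5)*(y - 3)*(y - 1)*(y^2 - 4) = (y - 5)*(y - 3)*(y - 2)*(y - 1)*(y + 2)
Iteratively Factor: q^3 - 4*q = (q + 2)*(q^2 - 2*q) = (q - 2)*(q + 2)*(q)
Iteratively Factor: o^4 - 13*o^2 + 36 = (o + 2)*(o^3 - 2*o^2 - 9*o + 18) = (o - 3)*(o + 2)*(o^2 + o - 6) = (o - 3)*(o + 2)*(o + 3)*(o - 2)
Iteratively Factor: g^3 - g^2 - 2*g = (g)*(g^2 - g - 2) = g*(g + 1)*(g - 2)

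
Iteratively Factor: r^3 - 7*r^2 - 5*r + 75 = (r - 5)*(r^2 - 2*r - 15) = (r - 5)*(r + 3)*(r - 5)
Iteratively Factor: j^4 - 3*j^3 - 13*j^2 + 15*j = (j - 1)*(j^3 - 2*j^2 - 15*j) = j*(j - 1)*(j^2 - 2*j - 15) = j*(j - 5)*(j - 1)*(j + 3)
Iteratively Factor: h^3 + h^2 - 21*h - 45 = (h - 5)*(h^2 + 6*h + 9) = (h - 5)*(h + 3)*(h + 3)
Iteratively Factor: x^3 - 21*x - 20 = (x + 1)*(x^2 - x - 20) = (x + 1)*(x + 4)*(x - 5)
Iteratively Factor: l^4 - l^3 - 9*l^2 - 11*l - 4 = (l - 4)*(l^3 + 3*l^2 + 3*l + 1) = (l - 4)*(l + 1)*(l^2 + 2*l + 1) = (l - 4)*(l + 1)^2*(l + 1)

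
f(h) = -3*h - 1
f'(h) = -3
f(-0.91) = 1.73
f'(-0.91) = -3.00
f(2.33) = -7.99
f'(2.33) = -3.00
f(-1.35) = 3.05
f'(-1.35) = -3.00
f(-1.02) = 2.06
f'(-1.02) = -3.00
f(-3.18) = 8.54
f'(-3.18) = -3.00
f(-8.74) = 25.22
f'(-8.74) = -3.00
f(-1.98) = 4.94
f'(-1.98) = -3.00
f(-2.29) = 5.87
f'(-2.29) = -3.00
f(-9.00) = 26.00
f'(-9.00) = -3.00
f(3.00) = -10.00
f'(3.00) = -3.00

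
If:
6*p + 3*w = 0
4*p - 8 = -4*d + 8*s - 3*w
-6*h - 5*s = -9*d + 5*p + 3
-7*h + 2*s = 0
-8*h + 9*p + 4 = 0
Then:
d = -790/703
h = -274/703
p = -556/703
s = -959/703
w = 1112/703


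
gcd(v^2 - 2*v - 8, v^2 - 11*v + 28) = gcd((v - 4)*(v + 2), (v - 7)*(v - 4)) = v - 4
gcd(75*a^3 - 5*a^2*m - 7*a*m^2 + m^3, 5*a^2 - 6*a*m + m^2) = 5*a - m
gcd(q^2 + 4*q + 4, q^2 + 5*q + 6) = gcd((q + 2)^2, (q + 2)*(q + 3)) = q + 2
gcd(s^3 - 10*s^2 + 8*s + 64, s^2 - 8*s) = s - 8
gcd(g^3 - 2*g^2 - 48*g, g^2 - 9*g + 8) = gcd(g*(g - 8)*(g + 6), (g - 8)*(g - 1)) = g - 8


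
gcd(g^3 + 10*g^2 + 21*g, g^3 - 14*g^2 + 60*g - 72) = 1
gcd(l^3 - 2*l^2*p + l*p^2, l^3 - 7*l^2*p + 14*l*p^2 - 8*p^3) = -l + p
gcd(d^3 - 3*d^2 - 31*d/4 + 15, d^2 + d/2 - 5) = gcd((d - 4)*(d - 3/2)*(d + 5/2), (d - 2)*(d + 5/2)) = d + 5/2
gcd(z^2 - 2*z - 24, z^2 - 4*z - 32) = z + 4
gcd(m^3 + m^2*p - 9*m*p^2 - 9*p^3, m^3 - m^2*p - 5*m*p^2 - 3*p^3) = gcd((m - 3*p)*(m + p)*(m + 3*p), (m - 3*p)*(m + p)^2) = -m^2 + 2*m*p + 3*p^2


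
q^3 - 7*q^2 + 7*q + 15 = (q - 5)*(q - 3)*(q + 1)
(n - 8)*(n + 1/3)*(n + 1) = n^3 - 20*n^2/3 - 31*n/3 - 8/3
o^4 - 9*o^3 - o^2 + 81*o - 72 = (o - 8)*(o - 3)*(o - 1)*(o + 3)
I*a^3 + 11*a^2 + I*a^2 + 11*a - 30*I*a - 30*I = (a - 6*I)*(a - 5*I)*(I*a + I)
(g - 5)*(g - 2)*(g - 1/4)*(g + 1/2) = g^4 - 27*g^3/4 + 65*g^2/8 + 27*g/8 - 5/4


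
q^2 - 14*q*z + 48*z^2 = (q - 8*z)*(q - 6*z)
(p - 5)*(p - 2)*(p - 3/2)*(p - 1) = p^4 - 19*p^3/2 + 29*p^2 - 71*p/2 + 15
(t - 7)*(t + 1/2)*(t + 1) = t^3 - 11*t^2/2 - 10*t - 7/2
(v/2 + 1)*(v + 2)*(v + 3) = v^3/2 + 7*v^2/2 + 8*v + 6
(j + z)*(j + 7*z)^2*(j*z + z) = j^4*z + 15*j^3*z^2 + j^3*z + 63*j^2*z^3 + 15*j^2*z^2 + 49*j*z^4 + 63*j*z^3 + 49*z^4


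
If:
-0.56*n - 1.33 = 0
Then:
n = -2.38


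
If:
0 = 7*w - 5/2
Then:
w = 5/14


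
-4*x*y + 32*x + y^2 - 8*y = (-4*x + y)*(y - 8)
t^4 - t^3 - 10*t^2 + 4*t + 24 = (t - 3)*(t - 2)*(t + 2)^2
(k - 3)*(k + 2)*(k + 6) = k^3 + 5*k^2 - 12*k - 36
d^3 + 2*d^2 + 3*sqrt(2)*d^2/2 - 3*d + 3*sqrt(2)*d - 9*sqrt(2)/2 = (d - 1)*(d + 3)*(d + 3*sqrt(2)/2)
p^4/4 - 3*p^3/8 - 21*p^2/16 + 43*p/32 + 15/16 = (p/4 + 1/2)*(p - 5/2)*(p - 3/2)*(p + 1/2)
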